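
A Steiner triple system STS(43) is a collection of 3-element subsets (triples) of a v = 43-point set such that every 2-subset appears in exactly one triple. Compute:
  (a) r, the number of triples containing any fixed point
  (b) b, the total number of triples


An STS(v) is a 2-(v, 3, 1) BIBD: block size k = 3, λ = 1.
Replication: r(k − 1) = λ(v − 1) ⇒ r·2 = 43 − 1 = 42 ⇒ r = 21.
Block count: bk = vr ⇒ b·3 = 43·21 = 903 ⇒ b = 301.

r = 21, b = 301.


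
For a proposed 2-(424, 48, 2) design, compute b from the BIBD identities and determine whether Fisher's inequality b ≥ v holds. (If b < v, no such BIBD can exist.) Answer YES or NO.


r = λ(v − 1)/(k − 1) = 2·423/47 = 18.
b = vr/k = 424·18/48 = 159.
Fisher's inequality: b ≥ v ⇔ 159 ≥ 424? NO.

NO


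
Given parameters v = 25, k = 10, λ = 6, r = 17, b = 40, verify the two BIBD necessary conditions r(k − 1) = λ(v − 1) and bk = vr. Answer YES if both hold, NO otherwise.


Condition (i): r(k − 1) = 17·9 = 153; λ(v − 1) = 6·24 = 144. Match? NO.
Condition (ii): bk = 40·10 = 400; vr = 25·17 = 425. Match? NO.
Both conditions hold? NO.

NO


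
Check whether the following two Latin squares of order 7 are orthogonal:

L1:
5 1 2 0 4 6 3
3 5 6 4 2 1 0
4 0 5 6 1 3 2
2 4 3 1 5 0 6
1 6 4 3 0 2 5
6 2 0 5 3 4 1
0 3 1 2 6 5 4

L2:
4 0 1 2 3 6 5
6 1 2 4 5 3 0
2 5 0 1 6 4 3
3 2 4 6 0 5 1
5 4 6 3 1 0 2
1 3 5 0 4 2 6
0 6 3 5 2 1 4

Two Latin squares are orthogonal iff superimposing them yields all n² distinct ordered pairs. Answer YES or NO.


Form the n² = 49 superimposed pairs (L1[i][j], L2[i][j]), row by row (rows and columns indexed from 0):
row 0: (5,4) (1,0) (2,1) (0,2) (4,3) (6,6) (3,5)
row 1: (3,6) (5,1) (6,2) (4,4) (2,5) (1,3) (0,0)
row 2: (4,2) (0,5) (5,0) (6,1) (1,6) (3,4) (2,3)
row 3: (2,3) (4,2) (3,4) (1,6) (5,0) (0,5) (6,1)
row 4: (1,5) (6,4) (4,6) (3,3) (0,1) (2,0) (5,2)
row 5: (6,1) (2,3) (0,5) (5,0) (3,4) (4,2) (1,6)
row 6: (0,0) (3,6) (1,3) (2,5) (6,2) (5,1) (4,4)
Orthogonality requires all 49 pairs distinct.
But the pair (2,3) repeats: cell (2,6) has L1 = 2, L2 = 3, and cell (3,0) has L1 = 2, L2 = 3.
A repeated pair means some other pair never occurs (only 28 distinct pairs out of 49), so the squares are not orthogonal.
Conclusion: NO.

NO


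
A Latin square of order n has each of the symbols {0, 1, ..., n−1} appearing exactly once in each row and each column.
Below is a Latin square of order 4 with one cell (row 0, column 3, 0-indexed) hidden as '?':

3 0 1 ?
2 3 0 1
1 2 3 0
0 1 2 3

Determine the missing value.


Row 0 contains symbols [0, 1, 3] — missing [2].
Column 3 contains symbols [0, 1, 3] — missing [2].
The missing symbol must appear in both missing sets; intersection = [2].
Therefore the hidden value is 2.

Missing value = 2.


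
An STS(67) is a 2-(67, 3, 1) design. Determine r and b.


An STS(v) is a 2-(v, 3, 1) BIBD: block size k = 3, λ = 1.
Replication: r(k − 1) = λ(v − 1) ⇒ r·2 = 67 − 1 = 66 ⇒ r = 33.
Block count: b = v(v − 1)/6 = 67·66/6 = 4422/6 = 737.

r = 33, b = 737.


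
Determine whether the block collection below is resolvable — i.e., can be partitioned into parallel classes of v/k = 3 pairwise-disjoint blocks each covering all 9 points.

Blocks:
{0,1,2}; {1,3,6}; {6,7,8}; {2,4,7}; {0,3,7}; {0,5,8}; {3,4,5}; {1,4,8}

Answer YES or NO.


v = 9, block size k = 3, number of blocks = 8.
For resolvability, blocks must partition into parallel classes of size v/k = 3.
Total blocks must therefore be a multiple of 3: 8 = 3·2 + 2 ⇒ not divisible ✗.
Resolvable? NO.

NO


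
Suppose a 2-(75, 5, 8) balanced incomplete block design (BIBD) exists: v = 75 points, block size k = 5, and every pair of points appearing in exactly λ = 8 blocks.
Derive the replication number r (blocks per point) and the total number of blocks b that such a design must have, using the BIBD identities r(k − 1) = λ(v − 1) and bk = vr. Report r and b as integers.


Any 2-(v, k, λ) BIBD satisfies two necessary conditions:
  (i)  Each point sits in r blocks, and counting incidences through any fixed point gives r(k − 1) = λ(v − 1), so r = λ(v − 1)/(k − 1).
  (ii) Total incidences bk = vr, so b = vr/k.
Step 1: r = λ(v − 1)/(k − 1) = 8·(75 − 1)/(5 − 1) = 8·74/4 = 592/4 = 148.
Step 2: b = vr/k = 75·148/5 = 11100/5 = 2220.
Check integrality: r = 148 ∈ Z ✓, b = 2220 ∈ Z ✓.
(These identities are necessary conditions: they determine r and b for any design with these parameters, but do not by themselves prove that one exists.)

r = 148, b = 2220.


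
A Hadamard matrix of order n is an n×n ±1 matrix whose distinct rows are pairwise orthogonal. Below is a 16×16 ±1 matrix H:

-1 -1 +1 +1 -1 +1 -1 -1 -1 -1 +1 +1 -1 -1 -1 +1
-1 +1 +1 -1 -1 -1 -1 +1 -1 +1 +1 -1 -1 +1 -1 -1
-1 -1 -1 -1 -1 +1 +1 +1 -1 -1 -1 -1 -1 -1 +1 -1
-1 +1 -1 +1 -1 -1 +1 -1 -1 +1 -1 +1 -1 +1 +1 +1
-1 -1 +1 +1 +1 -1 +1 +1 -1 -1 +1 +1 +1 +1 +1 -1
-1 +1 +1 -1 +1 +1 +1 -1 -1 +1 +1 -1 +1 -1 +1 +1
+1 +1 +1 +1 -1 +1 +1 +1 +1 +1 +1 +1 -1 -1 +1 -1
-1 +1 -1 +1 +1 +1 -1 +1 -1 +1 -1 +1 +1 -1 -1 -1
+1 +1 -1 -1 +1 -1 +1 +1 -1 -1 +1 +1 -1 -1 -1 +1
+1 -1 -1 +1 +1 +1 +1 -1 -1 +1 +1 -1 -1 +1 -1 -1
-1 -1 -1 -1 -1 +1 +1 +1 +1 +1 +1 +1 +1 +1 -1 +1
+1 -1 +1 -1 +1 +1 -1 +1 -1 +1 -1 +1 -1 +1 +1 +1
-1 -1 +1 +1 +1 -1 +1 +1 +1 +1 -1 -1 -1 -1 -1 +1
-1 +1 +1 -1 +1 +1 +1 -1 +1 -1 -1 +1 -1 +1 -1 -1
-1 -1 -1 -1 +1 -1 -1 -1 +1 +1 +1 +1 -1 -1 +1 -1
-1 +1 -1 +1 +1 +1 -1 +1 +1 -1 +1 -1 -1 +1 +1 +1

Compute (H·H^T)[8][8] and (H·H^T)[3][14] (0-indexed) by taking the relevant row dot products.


Row 3 of H: [-1, 1, -1, 1, -1, -1, 1, -1, -1, 1, -1, 1, -1, 1, 1, 1].
Row 8 of H: [1, 1, -1, -1, 1, -1, 1, 1, -1, -1, 1, 1, -1, -1, -1, 1].
Row 14 of H: [-1, -1, -1, -1, 1, -1, -1, -1, 1, 1, 1, 1, -1, -1, 1, -1].
(H·H^T)[8][8] = Σ_j H[8][j]·H[8][j] = (1)² + (1)² + (-1)² + (-1)² + (1)² + (-1)² + (1)² + (1)² + (-1)² + (-1)² + (1)² + (1)² + (-1)² + (-1)² + (-1)² + (1)² = 1 + 1 + 1 + 1 + 1 + 1 + 1 + 1 + 1 + 1 + 1 + 1 + 1 + 1 + 1 + 1 = 16.
(H·H^T)[3][14] = Σ_j H[3][j]·H[14][j] = (-1)·(-1) + (1)·(-1) + (-1)·(-1) + (1)·(-1) + (-1)·(1) + (-1)·(-1) + (1)·(-1) + (-1)·(-1) + (-1)·(1) + (1)·(1) + (-1)·(1) + (1)·(1) + (-1)·(-1) + (1)·(-1) + (1)·(1) + (1)·(-1) = 1 + -1 + 1 + -1 + -1 + 1 + -1 + 1 + -1 + 1 + -1 + 1 + 1 + -1 + 1 + -1 = 0.
So rows 3 and 14 are orthogonal; the diagonal entry equals n = 16.

(8,8) entry = 16; (3,14) entry = 0.


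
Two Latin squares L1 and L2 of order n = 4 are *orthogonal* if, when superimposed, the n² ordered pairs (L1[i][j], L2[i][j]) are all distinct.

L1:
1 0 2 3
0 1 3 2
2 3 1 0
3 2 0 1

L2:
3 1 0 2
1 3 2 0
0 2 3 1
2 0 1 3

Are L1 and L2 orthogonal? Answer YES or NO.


Form the n² = 16 superimposed pairs (L1[i][j], L2[i][j]), row by row (rows and columns indexed from 0):
row 0: (1,3) (0,1) (2,0) (3,2)
row 1: (0,1) (1,3) (3,2) (2,0)
row 2: (2,0) (3,2) (1,3) (0,1)
row 3: (3,2) (2,0) (0,1) (1,3)
Orthogonality requires all 16 pairs distinct.
But the pair (0,1) repeats: cell (0,1) has L1 = 0, L2 = 1, and cell (1,0) has L1 = 0, L2 = 1.
A repeated pair means some other pair never occurs (only 4 distinct pairs out of 16), so the squares are not orthogonal.
Conclusion: NO.

NO


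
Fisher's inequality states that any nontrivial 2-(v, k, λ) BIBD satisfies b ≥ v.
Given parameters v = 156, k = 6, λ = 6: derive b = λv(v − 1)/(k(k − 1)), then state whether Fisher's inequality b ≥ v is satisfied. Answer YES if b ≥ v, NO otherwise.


b = λv(v − 1)/(k(k − 1)) = 6·156·155/(6·5) = 145080/30 = 4836.
Compare with v = 156: b ≥ v, so Fisher's inequality holds.

YES


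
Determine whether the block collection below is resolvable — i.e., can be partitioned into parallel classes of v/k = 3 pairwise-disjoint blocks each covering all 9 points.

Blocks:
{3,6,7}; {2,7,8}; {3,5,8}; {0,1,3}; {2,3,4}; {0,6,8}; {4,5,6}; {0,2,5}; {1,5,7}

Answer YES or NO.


v = 9, block size k = 3, number of blocks = 9.
For resolvability, blocks must partition into parallel classes of size v/k = 3.
Total blocks must therefore be a multiple of 3: 9 = 3·3 + 0 ⇒ divisible ✓.
Consider block {3,6,7}. The only other block(s) in the collection disjoint from it are {0,2,5} — just 1 block(s). Any parallel class containing {3,6,7} would need 2 other blocks each disjoint from it, so no parallel class of size 3 can contain {3,6,7}.
Since every block must belong to some parallel class in a resolution, the collection cannot be partitioned into parallel classes.
Resolvable? NO.

NO


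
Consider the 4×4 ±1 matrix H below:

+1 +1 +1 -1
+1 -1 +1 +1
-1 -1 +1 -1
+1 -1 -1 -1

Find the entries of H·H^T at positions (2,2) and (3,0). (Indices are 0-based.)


Row 0 of H: [1, 1, 1, -1].
Row 2 of H: [-1, -1, 1, -1].
Row 3 of H: [1, -1, -1, -1].
(H·H^T)[2][2] = Σ_j H[2][j]·H[2][j] = (-1)² + (-1)² + (1)² + (-1)² = 1 + 1 + 1 + 1 = 4.
(H·H^T)[3][0] = Σ_j H[3][j]·H[0][j] = (1)·(1) + (-1)·(1) + (-1)·(1) + (-1)·(-1) = 1 + -1 + -1 + 1 = 0.
So rows 3 and 0 are orthogonal; the diagonal entry equals n = 4.

(2,2) entry = 4; (3,0) entry = 0.


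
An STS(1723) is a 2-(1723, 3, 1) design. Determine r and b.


An STS(v) is a 2-(v, 3, 1) BIBD: block size k = 3, λ = 1.
Replication: r(k − 1) = λ(v − 1) ⇒ r·2 = 1723 − 1 = 1722 ⇒ r = 861.
Block count: bk = vr ⇒ b·3 = 1723·861 = 1483503 ⇒ b = 494501.
(Check via b = v(v − 1)/6 = 1723·1722/6 = 2967006/6 = 494501.)

r = 861, b = 494501.


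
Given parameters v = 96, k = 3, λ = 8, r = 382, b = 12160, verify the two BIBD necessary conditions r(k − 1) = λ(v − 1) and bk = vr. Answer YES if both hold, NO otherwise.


Condition (i): r(k − 1) = 382·2 = 764; λ(v − 1) = 8·95 = 760. Match? NO.
Condition (ii): bk = 12160·3 = 36480; vr = 96·382 = 36672. Match? NO.
Both conditions hold? NO.

NO


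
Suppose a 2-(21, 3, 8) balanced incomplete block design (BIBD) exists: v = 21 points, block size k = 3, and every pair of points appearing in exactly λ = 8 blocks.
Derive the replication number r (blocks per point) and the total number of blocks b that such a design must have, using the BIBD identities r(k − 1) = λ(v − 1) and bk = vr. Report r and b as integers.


Any 2-(v, k, λ) BIBD satisfies two necessary conditions:
  (i)  Each point sits in r blocks, and counting incidences through any fixed point gives r(k − 1) = λ(v − 1), so r = λ(v − 1)/(k − 1).
  (ii) Total incidences bk = vr, so b = vr/k.
Step 1: r = λ(v − 1)/(k − 1) = 8·(21 − 1)/(3 − 1) = 8·20/2 = 160/2 = 80.
Step 2: b = vr/k = 21·80/3 = 1680/3 = 560.
Check integrality: r = 80 ∈ Z ✓, b = 560 ∈ Z ✓.
(These identities are necessary conditions: they determine r and b for any design with these parameters, but do not by themselves prove that one exists.)

r = 80, b = 560.


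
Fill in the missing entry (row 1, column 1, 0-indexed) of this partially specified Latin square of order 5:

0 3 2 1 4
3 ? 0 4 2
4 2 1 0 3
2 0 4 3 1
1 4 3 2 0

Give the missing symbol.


Row 1 contains symbols [0, 2, 3, 4] — missing [1].
Column 1 contains symbols [0, 2, 3, 4] — missing [1].
The missing symbol must appear in both missing sets; intersection = [1].
Therefore the hidden value is 1.

Missing value = 1.


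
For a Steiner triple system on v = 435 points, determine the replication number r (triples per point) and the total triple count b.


An STS(v) is a 2-(v, 3, 1) BIBD: block size k = 3, λ = 1.
Replication: r(k − 1) = λ(v − 1) ⇒ r·2 = 435 − 1 = 434 ⇒ r = 217.
Block count: bk = vr ⇒ b·3 = 435·217 = 94395 ⇒ b = 31465.

r = 217, b = 31465.


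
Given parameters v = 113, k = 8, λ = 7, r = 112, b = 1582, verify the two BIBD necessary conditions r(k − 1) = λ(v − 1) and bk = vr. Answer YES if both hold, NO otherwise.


Condition (i): r(k − 1) = 112·7 = 784; λ(v − 1) = 7·112 = 784. Match? YES.
Condition (ii): bk = 1582·8 = 12656; vr = 113·112 = 12656. Match? YES.
Both conditions hold? YES.

YES


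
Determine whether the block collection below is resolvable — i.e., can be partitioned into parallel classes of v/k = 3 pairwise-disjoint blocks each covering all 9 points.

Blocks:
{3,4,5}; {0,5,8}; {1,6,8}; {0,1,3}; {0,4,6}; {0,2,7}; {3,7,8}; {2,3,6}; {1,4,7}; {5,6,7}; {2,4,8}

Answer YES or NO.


v = 9, block size k = 3, number of blocks = 11.
For resolvability, blocks must partition into parallel classes of size v/k = 3.
Total blocks must therefore be a multiple of 3: 11 = 3·3 + 2 ⇒ not divisible ✗.
Resolvable? NO.

NO


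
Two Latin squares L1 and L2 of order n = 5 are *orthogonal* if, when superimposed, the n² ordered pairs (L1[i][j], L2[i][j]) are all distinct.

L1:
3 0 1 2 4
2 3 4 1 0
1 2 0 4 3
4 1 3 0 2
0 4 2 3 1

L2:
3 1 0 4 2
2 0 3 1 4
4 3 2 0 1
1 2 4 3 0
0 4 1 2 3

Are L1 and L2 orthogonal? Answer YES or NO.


Form the n² = 25 superimposed pairs (L1[i][j], L2[i][j]), row by row (rows and columns indexed from 0):
row 0: (3,3) (0,1) (1,0) (2,4) (4,2)
row 1: (2,2) (3,0) (4,3) (1,1) (0,4)
row 2: (1,4) (2,3) (0,2) (4,0) (3,1)
row 3: (4,1) (1,2) (3,4) (0,3) (2,0)
row 4: (0,0) (4,4) (2,1) (3,2) (1,3)
Orthogonality requires all 25 pairs distinct.
Check by first coordinate: for each symbol s of L1, list the L2 entries in the n cells where L1 = s; they must all differ.
  L1 = 0: L2 entries (in reading order) 1, 4, 2, 3, 0 — all 5 distinct ✓
  L1 = 1: L2 entries (in reading order) 0, 1, 4, 2, 3 — all 5 distinct ✓
  L1 = 2: L2 entries (in reading order) 4, 2, 3, 0, 1 — all 5 distinct ✓
  L1 = 3: L2 entries (in reading order) 3, 0, 1, 4, 2 — all 5 distinct ✓
  L1 = 4: L2 entries (in reading order) 2, 3, 0, 1, 4 — all 5 distinct ✓
Every symbol of L1 meets every symbol of L2 exactly once, so all 25 pairs are distinct (25 of 25).
Conclusion: YES.

YES


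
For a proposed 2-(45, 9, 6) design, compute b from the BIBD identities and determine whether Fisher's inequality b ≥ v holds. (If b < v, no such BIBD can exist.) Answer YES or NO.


b = λv(v − 1)/(k(k − 1)) = 6·45·44/(9·8) = 11880/72 = 165.
Compare with v = 45: b ≥ v, so Fisher's inequality holds.

YES


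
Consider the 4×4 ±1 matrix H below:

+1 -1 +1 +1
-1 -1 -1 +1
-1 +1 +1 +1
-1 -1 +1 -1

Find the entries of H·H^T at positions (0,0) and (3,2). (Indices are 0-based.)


Row 0 of H: [1, -1, 1, 1].
Row 2 of H: [-1, 1, 1, 1].
Row 3 of H: [-1, -1, 1, -1].
(H·H^T)[0][0] = Σ_j H[0][j]·H[0][j] = (1)² + (-1)² + (1)² + (1)² = 1 + 1 + 1 + 1 = 4.
(H·H^T)[3][2] = Σ_j H[3][j]·H[2][j] = (-1)·(-1) + (-1)·(1) + (1)·(1) + (-1)·(1) = 1 + -1 + 1 + -1 = 0.
So rows 3 and 2 are orthogonal; the diagonal entry equals n = 4.

(0,0) entry = 4; (3,2) entry = 0.


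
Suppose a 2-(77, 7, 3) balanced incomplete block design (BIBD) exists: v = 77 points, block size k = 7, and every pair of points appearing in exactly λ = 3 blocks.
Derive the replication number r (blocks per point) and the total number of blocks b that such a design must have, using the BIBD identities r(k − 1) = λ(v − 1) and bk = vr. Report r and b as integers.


Any 2-(v, k, λ) BIBD satisfies two necessary conditions:
  (i)  Each point sits in r blocks, and counting incidences through any fixed point gives r(k − 1) = λ(v − 1), so r = λ(v − 1)/(k − 1).
  (ii) Total incidences bk = vr, so b = vr/k.
Step 1: r = λ(v − 1)/(k − 1) = 3·(77 − 1)/(7 − 1) = 3·76/6 = 228/6 = 38.
Step 2: b = vr/k = 77·38/7 = 2926/7 = 418.
Check integrality: r = 38 ∈ Z ✓, b = 418 ∈ Z ✓.
(These identities are necessary conditions: they determine r and b for any design with these parameters, but do not by themselves prove that one exists.)

r = 38, b = 418.


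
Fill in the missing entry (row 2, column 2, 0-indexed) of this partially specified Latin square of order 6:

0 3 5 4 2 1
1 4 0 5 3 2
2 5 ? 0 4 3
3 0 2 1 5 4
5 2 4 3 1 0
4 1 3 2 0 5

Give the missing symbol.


Row 2 contains symbols [0, 2, 3, 4, 5] — missing [1].
Column 2 contains symbols [0, 2, 3, 4, 5] — missing [1].
The missing symbol must appear in both missing sets; intersection = [1].
Therefore the hidden value is 1.

Missing value = 1.


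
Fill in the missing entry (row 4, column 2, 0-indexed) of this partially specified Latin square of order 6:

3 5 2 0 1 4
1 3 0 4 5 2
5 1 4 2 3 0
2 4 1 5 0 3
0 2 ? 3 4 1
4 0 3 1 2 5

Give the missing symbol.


Row 4 contains symbols [0, 1, 2, 3, 4] — missing [5].
Column 2 contains symbols [0, 1, 2, 3, 4] — missing [5].
The missing symbol must appear in both missing sets; intersection = [5].
Therefore the hidden value is 5.

Missing value = 5.


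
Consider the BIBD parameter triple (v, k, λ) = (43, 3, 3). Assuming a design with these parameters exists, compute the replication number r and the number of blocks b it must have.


Any 2-(v, k, λ) BIBD satisfies two necessary conditions:
  (i)  Each point sits in r blocks, and counting incidences through any fixed point gives r(k − 1) = λ(v − 1), so r = λ(v − 1)/(k − 1).
  (ii) Total incidences bk = vr, so b = vr/k.
Step 1: r = λ(v − 1)/(k − 1) = 3·(43 − 1)/(3 − 1) = 3·42/2 = 126/2 = 63.
Step 2: b = vr/k = 43·63/3 = 2709/3 = 903.
Check integrality: r = 63 ∈ Z ✓, b = 903 ∈ Z ✓.
(These identities are necessary conditions: they determine r and b for any design with these parameters, but do not by themselves prove that one exists.)

r = 63, b = 903.


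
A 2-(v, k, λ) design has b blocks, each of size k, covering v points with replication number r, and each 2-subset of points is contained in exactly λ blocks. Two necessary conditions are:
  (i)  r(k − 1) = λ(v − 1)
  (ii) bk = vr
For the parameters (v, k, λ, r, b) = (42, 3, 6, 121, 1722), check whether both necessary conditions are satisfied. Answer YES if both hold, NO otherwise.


Condition (i): r(k − 1) = 121·2 = 242; λ(v − 1) = 6·41 = 246. Match? NO.
Condition (ii): bk = 1722·3 = 5166; vr = 42·121 = 5082. Match? NO.
Both conditions hold? NO.

NO


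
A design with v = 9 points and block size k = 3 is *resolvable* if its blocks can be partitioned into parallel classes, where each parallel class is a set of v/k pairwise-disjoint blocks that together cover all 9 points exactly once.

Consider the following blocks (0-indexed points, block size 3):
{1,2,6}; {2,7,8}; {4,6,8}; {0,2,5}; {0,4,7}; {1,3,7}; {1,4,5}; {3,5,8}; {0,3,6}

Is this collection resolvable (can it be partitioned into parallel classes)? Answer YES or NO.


v = 9, block size k = 3, number of blocks = 9.
For resolvability, blocks must partition into parallel classes of size v/k = 3.
Total blocks must therefore be a multiple of 3: 9 = 3·3 + 0 ⇒ divisible ✓.
Greedy packing gives 3 candidate class(es). Each should be a full parallel class (size 3, covers all 9 points).
  Class 1 (3 blocks): {1,2,6}; {0,4,7}; {3,5,8}. Points covered: [0, 1, 2, 3, 4, 5, 6, 7, 8].
  Class 2 (3 blocks): {2,7,8}; {1,4,5}; {0,3,6}. Points covered: [0, 1, 2, 3, 4, 5, 6, 7, 8].
  Class 3 (3 blocks): {4,6,8}; {0,2,5}; {1,3,7}. Points covered: [0, 1, 2, 3, 4, 5, 6, 7, 8].
All classes full (size 3)? YES. All classes cover every point? YES.
Resolvable? YES.

YES


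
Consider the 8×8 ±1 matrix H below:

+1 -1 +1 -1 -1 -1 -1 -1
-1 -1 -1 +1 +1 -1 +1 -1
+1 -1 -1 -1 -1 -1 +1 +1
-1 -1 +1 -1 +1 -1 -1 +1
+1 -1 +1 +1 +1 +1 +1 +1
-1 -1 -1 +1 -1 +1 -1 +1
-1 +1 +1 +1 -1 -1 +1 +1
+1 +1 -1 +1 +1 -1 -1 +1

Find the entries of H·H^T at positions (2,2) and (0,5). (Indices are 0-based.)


Row 0 of H: [1, -1, 1, -1, -1, -1, -1, -1].
Row 2 of H: [1, -1, -1, -1, -1, -1, 1, 1].
Row 5 of H: [-1, -1, -1, 1, -1, 1, -1, 1].
(H·H^T)[2][2] = Σ_j H[2][j]·H[2][j] = (1)² + (-1)² + (-1)² + (-1)² + (-1)² + (-1)² + (1)² + (1)² = 1 + 1 + 1 + 1 + 1 + 1 + 1 + 1 = 8.
(H·H^T)[0][5] = Σ_j H[0][j]·H[5][j] = (1)·(-1) + (-1)·(-1) + (1)·(-1) + (-1)·(1) + (-1)·(-1) + (-1)·(1) + (-1)·(-1) + (-1)·(1) = -1 + 1 + -1 + -1 + 1 + -1 + 1 + -1 = -2.
Rows 0 and 5 are not orthogonal (dot product = -2 ≠ 0), so H is not a Hadamard matrix.

(2,2) entry = 8; (0,5) entry = -2.


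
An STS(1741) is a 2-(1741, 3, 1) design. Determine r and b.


An STS(v) is a 2-(v, 3, 1) BIBD: block size k = 3, λ = 1.
Replication: r(k − 1) = λ(v − 1) ⇒ r·2 = 1741 − 1 = 1740 ⇒ r = 870.
Block count: bk = vr ⇒ b·3 = 1741·870 = 1514670 ⇒ b = 504890.
(Check via b = v(v − 1)/6 = 1741·1740/6 = 3029340/6 = 504890.)

r = 870, b = 504890.


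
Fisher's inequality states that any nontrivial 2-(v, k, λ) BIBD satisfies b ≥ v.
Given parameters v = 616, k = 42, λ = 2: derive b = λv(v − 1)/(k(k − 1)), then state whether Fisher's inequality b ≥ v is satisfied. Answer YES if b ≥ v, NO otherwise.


r = λ(v − 1)/(k − 1) = 2·615/41 = 30.
b = vr/k = 616·30/42 = 440.
Fisher's inequality: b ≥ v ⇔ 440 ≥ 616? NO.

NO


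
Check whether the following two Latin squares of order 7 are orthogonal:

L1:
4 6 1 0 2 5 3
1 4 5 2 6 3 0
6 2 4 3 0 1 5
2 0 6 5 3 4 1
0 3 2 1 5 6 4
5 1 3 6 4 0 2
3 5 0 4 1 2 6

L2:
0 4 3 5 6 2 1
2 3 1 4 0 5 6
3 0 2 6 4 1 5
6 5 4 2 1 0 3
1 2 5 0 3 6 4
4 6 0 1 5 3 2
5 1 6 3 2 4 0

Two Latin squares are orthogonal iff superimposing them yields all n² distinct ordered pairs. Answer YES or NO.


Form the n² = 49 superimposed pairs (L1[i][j], L2[i][j]), row by row (rows and columns indexed from 0):
row 0: (4,0) (6,4) (1,3) (0,5) (2,6) (5,2) (3,1)
row 1: (1,2) (4,3) (5,1) (2,4) (6,0) (3,5) (0,6)
row 2: (6,3) (2,0) (4,2) (3,6) (0,4) (1,1) (5,5)
row 3: (2,6) (0,5) (6,4) (5,2) (3,1) (4,0) (1,3)
row 4: (0,1) (3,2) (2,5) (1,0) (5,3) (6,6) (4,4)
row 5: (5,4) (1,6) (3,0) (6,1) (4,5) (0,3) (2,2)
row 6: (3,5) (5,1) (0,6) (4,3) (1,2) (2,4) (6,0)
Orthogonality requires all 49 pairs distinct.
But the pair (2,6) repeats: cell (0,4) has L1 = 2, L2 = 6, and cell (3,0) has L1 = 2, L2 = 6.
A repeated pair means some other pair never occurs (only 35 distinct pairs out of 49), so the squares are not orthogonal.
Conclusion: NO.

NO


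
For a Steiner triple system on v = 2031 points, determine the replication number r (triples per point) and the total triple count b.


An STS(v) is a 2-(v, 3, 1) BIBD: block size k = 3, λ = 1.
Replication: r(k − 1) = λ(v − 1) ⇒ r·2 = 2031 − 1 = 2030 ⇒ r = 1015.
Block count: bk = vr ⇒ b·3 = 2031·1015 = 2061465 ⇒ b = 687155.

r = 1015, b = 687155.


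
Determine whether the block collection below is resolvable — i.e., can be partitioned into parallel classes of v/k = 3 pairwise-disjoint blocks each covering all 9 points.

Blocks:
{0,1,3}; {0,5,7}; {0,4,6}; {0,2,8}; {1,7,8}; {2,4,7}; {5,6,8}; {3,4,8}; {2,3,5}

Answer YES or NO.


v = 9, block size k = 3, number of blocks = 9.
For resolvability, blocks must partition into parallel classes of size v/k = 3.
Total blocks must therefore be a multiple of 3: 9 = 3·3 + 0 ⇒ divisible ✓.
Consider block {0,5,7}. The only other block(s) in the collection disjoint from it are {3,4,8} — just 1 block(s). Any parallel class containing {0,5,7} would need 2 other blocks each disjoint from it, so no parallel class of size 3 can contain {0,5,7}.
Since every block must belong to some parallel class in a resolution, the collection cannot be partitioned into parallel classes.
Resolvable? NO.

NO


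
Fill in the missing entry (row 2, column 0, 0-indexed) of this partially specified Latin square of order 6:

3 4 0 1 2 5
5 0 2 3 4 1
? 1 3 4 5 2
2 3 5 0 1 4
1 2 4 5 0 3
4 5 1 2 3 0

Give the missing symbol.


Row 2 contains symbols [1, 2, 3, 4, 5] — missing [0].
Column 0 contains symbols [1, 2, 3, 4, 5] — missing [0].
The missing symbol must appear in both missing sets; intersection = [0].
Therefore the hidden value is 0.

Missing value = 0.


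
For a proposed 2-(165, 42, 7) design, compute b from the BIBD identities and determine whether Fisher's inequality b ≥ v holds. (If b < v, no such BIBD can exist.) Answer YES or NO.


b = λv(v − 1)/(k(k − 1)) = 7·165·164/(42·41) = 189420/1722 = 110.
Compare with v = 165: b < v, so Fisher's inequality fails.

NO


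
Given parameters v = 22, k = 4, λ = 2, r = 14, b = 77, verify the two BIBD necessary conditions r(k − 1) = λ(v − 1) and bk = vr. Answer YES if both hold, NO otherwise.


Condition (i): r(k − 1) = 14·3 = 42; λ(v − 1) = 2·21 = 42. Match? YES.
Condition (ii): bk = 77·4 = 308; vr = 22·14 = 308. Match? YES.
Both conditions hold? YES.

YES


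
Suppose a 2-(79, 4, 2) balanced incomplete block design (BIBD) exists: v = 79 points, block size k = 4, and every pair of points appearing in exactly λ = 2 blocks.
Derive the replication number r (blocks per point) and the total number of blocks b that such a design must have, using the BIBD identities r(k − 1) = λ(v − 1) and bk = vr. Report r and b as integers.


Any 2-(v, k, λ) BIBD satisfies two necessary conditions:
  (i)  Each point sits in r blocks, and counting incidences through any fixed point gives r(k − 1) = λ(v − 1), so r = λ(v − 1)/(k − 1).
  (ii) Total incidences bk = vr, so b = vr/k.
Step 1: r = λ(v − 1)/(k − 1) = 2·(79 − 1)/(4 − 1) = 2·78/3 = 156/3 = 52.
Step 2: b = vr/k = 79·52/4 = 4108/4 = 1027.
Check integrality: r = 52 ∈ Z ✓, b = 1027 ∈ Z ✓.
(These identities are necessary conditions: they determine r and b for any design with these parameters, but do not by themselves prove that one exists.)

r = 52, b = 1027.


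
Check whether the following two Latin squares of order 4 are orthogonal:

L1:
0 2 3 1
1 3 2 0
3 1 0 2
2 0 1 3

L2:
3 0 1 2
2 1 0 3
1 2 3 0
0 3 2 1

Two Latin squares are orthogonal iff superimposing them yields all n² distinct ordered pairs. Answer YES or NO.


Form the n² = 16 superimposed pairs (L1[i][j], L2[i][j]), row by row (rows and columns indexed from 0):
row 0: (0,3) (2,0) (3,1) (1,2)
row 1: (1,2) (3,1) (2,0) (0,3)
row 2: (3,1) (1,2) (0,3) (2,0)
row 3: (2,0) (0,3) (1,2) (3,1)
Orthogonality requires all 16 pairs distinct.
But the pair (1,2) repeats: cell (0,3) has L1 = 1, L2 = 2, and cell (1,0) has L1 = 1, L2 = 2.
A repeated pair means some other pair never occurs (only 4 distinct pairs out of 16), so the squares are not orthogonal.
Conclusion: NO.

NO


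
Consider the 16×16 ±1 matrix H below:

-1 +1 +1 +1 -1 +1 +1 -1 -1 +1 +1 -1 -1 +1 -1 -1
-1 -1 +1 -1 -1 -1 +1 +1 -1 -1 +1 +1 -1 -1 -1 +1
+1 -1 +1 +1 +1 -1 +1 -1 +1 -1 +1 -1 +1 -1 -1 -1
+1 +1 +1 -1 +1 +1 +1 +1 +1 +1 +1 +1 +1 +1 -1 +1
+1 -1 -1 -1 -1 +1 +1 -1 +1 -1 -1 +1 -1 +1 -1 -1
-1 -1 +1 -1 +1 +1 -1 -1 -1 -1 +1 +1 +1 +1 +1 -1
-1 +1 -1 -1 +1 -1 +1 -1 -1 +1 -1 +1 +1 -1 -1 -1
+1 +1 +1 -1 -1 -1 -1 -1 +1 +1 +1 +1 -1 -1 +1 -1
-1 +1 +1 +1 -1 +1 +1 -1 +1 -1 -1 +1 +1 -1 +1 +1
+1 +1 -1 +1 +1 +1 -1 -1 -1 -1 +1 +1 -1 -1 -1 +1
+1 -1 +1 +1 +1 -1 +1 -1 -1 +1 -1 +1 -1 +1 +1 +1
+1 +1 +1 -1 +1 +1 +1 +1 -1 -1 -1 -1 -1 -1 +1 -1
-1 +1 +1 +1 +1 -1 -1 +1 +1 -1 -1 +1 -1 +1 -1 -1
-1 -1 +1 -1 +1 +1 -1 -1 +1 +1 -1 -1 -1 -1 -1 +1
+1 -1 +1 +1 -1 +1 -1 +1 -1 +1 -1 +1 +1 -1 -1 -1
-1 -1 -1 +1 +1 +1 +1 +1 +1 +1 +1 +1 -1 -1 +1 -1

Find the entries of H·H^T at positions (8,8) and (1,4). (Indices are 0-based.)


Row 1 of H: [-1, -1, 1, -1, -1, -1, 1, 1, -1, -1, 1, 1, -1, -1, -1, 1].
Row 4 of H: [1, -1, -1, -1, -1, 1, 1, -1, 1, -1, -1, 1, -1, 1, -1, -1].
Row 8 of H: [-1, 1, 1, 1, -1, 1, 1, -1, 1, -1, -1, 1, 1, -1, 1, 1].
(H·H^T)[8][8] = Σ_j H[8][j]·H[8][j] = (-1)² + (1)² + (1)² + (1)² + (-1)² + (1)² + (1)² + (-1)² + (1)² + (-1)² + (-1)² + (1)² + (1)² + (-1)² + (1)² + (1)² = 1 + 1 + 1 + 1 + 1 + 1 + 1 + 1 + 1 + 1 + 1 + 1 + 1 + 1 + 1 + 1 = 16.
(H·H^T)[1][4] = Σ_j H[1][j]·H[4][j] = (-1)·(1) + (-1)·(-1) + (1)·(-1) + (-1)·(-1) + (-1)·(-1) + (-1)·(1) + (1)·(1) + (1)·(-1) + (-1)·(1) + (-1)·(-1) + (1)·(-1) + (1)·(1) + (-1)·(-1) + (-1)·(1) + (-1)·(-1) + (1)·(-1) = -1 + 1 + -1 + 1 + 1 + -1 + 1 + -1 + -1 + 1 + -1 + 1 + 1 + -1 + 1 + -1 = 0.
So rows 1 and 4 are orthogonal; the diagonal entry equals n = 16.

(8,8) entry = 16; (1,4) entry = 0.


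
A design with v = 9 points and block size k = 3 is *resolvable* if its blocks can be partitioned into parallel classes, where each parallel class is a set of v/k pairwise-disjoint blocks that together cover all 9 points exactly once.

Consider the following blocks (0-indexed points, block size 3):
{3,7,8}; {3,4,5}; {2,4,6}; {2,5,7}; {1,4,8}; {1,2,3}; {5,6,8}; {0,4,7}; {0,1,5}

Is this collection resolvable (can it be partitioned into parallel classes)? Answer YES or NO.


v = 9, block size k = 3, number of blocks = 9.
For resolvability, blocks must partition into parallel classes of size v/k = 3.
Total blocks must therefore be a multiple of 3: 9 = 3·3 + 0 ⇒ divisible ✓.
Consider block {3,4,5}. It intersects every other block in the collection, so no parallel class of size 3 can contain it.
Since every block must belong to some parallel class in a resolution, the collection cannot be partitioned into parallel classes.
Resolvable? NO.

NO


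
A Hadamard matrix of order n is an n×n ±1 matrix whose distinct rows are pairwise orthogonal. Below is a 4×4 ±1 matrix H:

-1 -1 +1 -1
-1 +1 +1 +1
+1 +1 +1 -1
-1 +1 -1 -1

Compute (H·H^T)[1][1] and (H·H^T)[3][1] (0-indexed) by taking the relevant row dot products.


Row 1 of H: [-1, 1, 1, 1].
Row 3 of H: [-1, 1, -1, -1].
(H·H^T)[1][1] = Σ_j H[1][j]·H[1][j] = (-1)² + (1)² + (1)² + (1)² = 1 + 1 + 1 + 1 = 4.
(H·H^T)[3][1] = Σ_j H[3][j]·H[1][j] = (-1)·(-1) + (1)·(1) + (-1)·(1) + (-1)·(1) = 1 + 1 + -1 + -1 = 0.
So rows 3 and 1 are orthogonal; the diagonal entry equals n = 4.

(1,1) entry = 4; (3,1) entry = 0.


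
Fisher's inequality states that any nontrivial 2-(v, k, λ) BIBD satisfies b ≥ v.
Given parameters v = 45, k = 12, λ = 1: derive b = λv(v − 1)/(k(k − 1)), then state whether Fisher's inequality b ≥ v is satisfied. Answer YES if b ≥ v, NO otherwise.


r = λ(v − 1)/(k − 1) = 1·44/11 = 4.
b = vr/k = 45·4/12 = 15.
Fisher's inequality: b ≥ v ⇔ 15 ≥ 45? NO.

NO


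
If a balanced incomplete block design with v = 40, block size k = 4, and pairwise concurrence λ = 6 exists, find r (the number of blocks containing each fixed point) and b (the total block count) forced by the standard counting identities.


Any 2-(v, k, λ) BIBD satisfies two necessary conditions:
  (i)  Each point sits in r blocks, and counting incidences through any fixed point gives r(k − 1) = λ(v − 1), so r = λ(v − 1)/(k − 1).
  (ii) Total incidences bk = vr, so b = vr/k.
Step 1: r = λ(v − 1)/(k − 1) = 6·(40 − 1)/(4 − 1) = 6·39/3 = 234/3 = 78.
Step 2: b = vr/k = 40·78/4 = 3120/4 = 780.
Check integrality: r = 78 ∈ Z ✓, b = 780 ∈ Z ✓.
(These identities are necessary conditions: they determine r and b for any design with these parameters, but do not by themselves prove that one exists.)

r = 78, b = 780.


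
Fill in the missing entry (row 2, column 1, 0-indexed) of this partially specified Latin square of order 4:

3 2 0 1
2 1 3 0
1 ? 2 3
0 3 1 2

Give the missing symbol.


Row 2 contains symbols [1, 2, 3] — missing [0].
Column 1 contains symbols [1, 2, 3] — missing [0].
The missing symbol must appear in both missing sets; intersection = [0].
Therefore the hidden value is 0.

Missing value = 0.


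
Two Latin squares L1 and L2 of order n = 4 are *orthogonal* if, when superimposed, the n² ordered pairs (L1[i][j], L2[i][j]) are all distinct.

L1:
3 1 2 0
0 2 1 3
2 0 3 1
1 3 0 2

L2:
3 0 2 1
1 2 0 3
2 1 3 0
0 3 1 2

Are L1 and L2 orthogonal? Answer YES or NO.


Form the n² = 16 superimposed pairs (L1[i][j], L2[i][j]), row by row (rows and columns indexed from 0):
row 0: (3,3) (1,0) (2,2) (0,1)
row 1: (0,1) (2,2) (1,0) (3,3)
row 2: (2,2) (0,1) (3,3) (1,0)
row 3: (1,0) (3,3) (0,1) (2,2)
Orthogonality requires all 16 pairs distinct.
But the pair (0,1) repeats: cell (0,3) has L1 = 0, L2 = 1, and cell (1,0) has L1 = 0, L2 = 1.
A repeated pair means some other pair never occurs (only 4 distinct pairs out of 16), so the squares are not orthogonal.
Conclusion: NO.

NO


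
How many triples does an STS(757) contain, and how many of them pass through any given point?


An STS(v) is a 2-(v, 3, 1) BIBD: block size k = 3, λ = 1.
Replication: r(k − 1) = λ(v − 1) ⇒ r·2 = 757 − 1 = 756 ⇒ r = 378.
Block count: b = v(v − 1)/6 = 757·756/6 = 572292/6 = 95382.

r = 378, b = 95382.


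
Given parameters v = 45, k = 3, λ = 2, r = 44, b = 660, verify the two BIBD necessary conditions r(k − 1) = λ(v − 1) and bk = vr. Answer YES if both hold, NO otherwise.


Condition (i): r(k − 1) = 44·2 = 88; λ(v − 1) = 2·44 = 88. Match? YES.
Condition (ii): bk = 660·3 = 1980; vr = 45·44 = 1980. Match? YES.
Both conditions hold? YES.

YES


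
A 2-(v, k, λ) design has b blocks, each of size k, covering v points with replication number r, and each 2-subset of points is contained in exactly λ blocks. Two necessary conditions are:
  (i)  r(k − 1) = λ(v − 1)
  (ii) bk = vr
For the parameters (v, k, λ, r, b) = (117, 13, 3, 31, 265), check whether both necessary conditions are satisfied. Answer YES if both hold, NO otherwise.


Condition (i): r(k − 1) = 31·12 = 372; λ(v − 1) = 3·116 = 348. Match? NO.
Condition (ii): bk = 265·13 = 3445; vr = 117·31 = 3627. Match? NO.
Both conditions hold? NO.

NO


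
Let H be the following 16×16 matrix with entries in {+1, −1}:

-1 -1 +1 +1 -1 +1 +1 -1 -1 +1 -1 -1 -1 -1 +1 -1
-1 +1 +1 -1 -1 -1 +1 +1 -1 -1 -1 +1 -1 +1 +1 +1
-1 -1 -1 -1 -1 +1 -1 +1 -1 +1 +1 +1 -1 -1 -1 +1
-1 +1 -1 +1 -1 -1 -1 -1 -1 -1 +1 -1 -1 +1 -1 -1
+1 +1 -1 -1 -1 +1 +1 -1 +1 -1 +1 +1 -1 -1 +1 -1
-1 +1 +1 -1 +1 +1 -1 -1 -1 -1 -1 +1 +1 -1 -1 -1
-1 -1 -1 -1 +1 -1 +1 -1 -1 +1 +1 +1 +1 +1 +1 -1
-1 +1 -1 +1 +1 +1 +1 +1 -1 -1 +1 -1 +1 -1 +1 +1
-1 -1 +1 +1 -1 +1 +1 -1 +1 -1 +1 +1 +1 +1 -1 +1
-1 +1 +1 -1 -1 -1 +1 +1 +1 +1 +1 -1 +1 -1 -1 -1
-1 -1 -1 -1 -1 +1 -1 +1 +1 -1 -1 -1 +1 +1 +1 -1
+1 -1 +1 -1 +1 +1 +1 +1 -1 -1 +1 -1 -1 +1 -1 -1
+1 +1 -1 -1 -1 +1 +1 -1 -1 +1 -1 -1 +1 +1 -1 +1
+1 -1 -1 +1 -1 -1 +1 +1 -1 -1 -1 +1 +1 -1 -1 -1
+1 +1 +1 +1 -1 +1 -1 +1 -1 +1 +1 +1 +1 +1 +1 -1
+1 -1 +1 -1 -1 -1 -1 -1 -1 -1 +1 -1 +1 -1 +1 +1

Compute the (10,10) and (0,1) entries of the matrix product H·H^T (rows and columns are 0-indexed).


Row 0 of H: [-1, -1, 1, 1, -1, 1, 1, -1, -1, 1, -1, -1, -1, -1, 1, -1].
Row 1 of H: [-1, 1, 1, -1, -1, -1, 1, 1, -1, -1, -1, 1, -1, 1, 1, 1].
Row 10 of H: [-1, -1, -1, -1, -1, 1, -1, 1, 1, -1, -1, -1, 1, 1, 1, -1].
(H·H^T)[10][10] = Σ_j H[10][j]·H[10][j] = (-1)² + (-1)² + (-1)² + (-1)² + (-1)² + (1)² + (-1)² + (1)² + (1)² + (-1)² + (-1)² + (-1)² + (1)² + (1)² + (1)² + (-1)² = 1 + 1 + 1 + 1 + 1 + 1 + 1 + 1 + 1 + 1 + 1 + 1 + 1 + 1 + 1 + 1 = 16.
(H·H^T)[0][1] = Σ_j H[0][j]·H[1][j] = (-1)·(-1) + (-1)·(1) + (1)·(1) + (1)·(-1) + (-1)·(-1) + (1)·(-1) + (1)·(1) + (-1)·(1) + (-1)·(-1) + (1)·(-1) + (-1)·(-1) + (-1)·(1) + (-1)·(-1) + (-1)·(1) + (1)·(1) + (-1)·(1) = 1 + -1 + 1 + -1 + 1 + -1 + 1 + -1 + 1 + -1 + 1 + -1 + 1 + -1 + 1 + -1 = 0.
So rows 0 and 1 are orthogonal; the diagonal entry equals n = 16.

(10,10) entry = 16; (0,1) entry = 0.


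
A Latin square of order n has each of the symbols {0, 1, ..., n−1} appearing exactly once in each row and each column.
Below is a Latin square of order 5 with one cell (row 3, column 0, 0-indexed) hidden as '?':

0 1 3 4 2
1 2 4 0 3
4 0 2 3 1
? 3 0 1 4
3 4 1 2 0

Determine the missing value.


Row 3 contains symbols [0, 1, 3, 4] — missing [2].
Column 0 contains symbols [0, 1, 3, 4] — missing [2].
The missing symbol must appear in both missing sets; intersection = [2].
Therefore the hidden value is 2.

Missing value = 2.


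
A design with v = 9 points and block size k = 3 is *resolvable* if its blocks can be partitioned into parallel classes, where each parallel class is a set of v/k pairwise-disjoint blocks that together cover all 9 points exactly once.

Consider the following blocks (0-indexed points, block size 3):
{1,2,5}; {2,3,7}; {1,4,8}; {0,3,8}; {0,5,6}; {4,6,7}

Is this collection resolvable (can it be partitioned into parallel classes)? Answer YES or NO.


v = 9, block size k = 3, number of blocks = 6.
For resolvability, blocks must partition into parallel classes of size v/k = 3.
Total blocks must therefore be a multiple of 3: 6 = 3·2 + 0 ⇒ divisible ✓.
Greedy packing gives 2 candidate class(es). Each should be a full parallel class (size 3, covers all 9 points).
  Class 1 (3 blocks): {1,2,5}; {0,3,8}; {4,6,7}. Points covered: [0, 1, 2, 3, 4, 5, 6, 7, 8].
  Class 2 (3 blocks): {2,3,7}; {1,4,8}; {0,5,6}. Points covered: [0, 1, 2, 3, 4, 5, 6, 7, 8].
All classes full (size 3)? YES. All classes cover every point? YES.
Resolvable? YES.

YES


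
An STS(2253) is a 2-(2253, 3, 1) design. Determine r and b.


An STS(v) is a 2-(v, 3, 1) BIBD: block size k = 3, λ = 1.
Replication: r(k − 1) = λ(v − 1) ⇒ r·2 = 2253 − 1 = 2252 ⇒ r = 1126.
Block count: bk = vr ⇒ b·3 = 2253·1126 = 2536878 ⇒ b = 845626.

r = 1126, b = 845626.


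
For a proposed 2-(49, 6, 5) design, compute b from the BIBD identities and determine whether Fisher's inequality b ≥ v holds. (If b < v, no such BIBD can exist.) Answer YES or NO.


r = λ(v − 1)/(k − 1) = 5·48/5 = 48.
b = vr/k = 49·48/6 = 392.
Fisher's inequality: b ≥ v ⇔ 392 ≥ 49? YES.

YES


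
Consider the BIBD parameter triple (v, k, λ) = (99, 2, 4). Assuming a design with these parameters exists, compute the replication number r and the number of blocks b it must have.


Any 2-(v, k, λ) BIBD satisfies two necessary conditions:
  (i)  Each point sits in r blocks, and counting incidences through any fixed point gives r(k − 1) = λ(v − 1), so r = λ(v − 1)/(k − 1).
  (ii) Total incidences bk = vr, so b = vr/k.
Step 1: r = λ(v − 1)/(k − 1) = 4·(99 − 1)/(2 − 1) = 4·98/1 = 392/1 = 392.
Step 2: b = vr/k = 99·392/2 = 38808/2 = 19404.
Check integrality: r = 392 ∈ Z ✓, b = 19404 ∈ Z ✓.
(These identities are necessary conditions: they determine r and b for any design with these parameters, but do not by themselves prove that one exists.)

r = 392, b = 19404.


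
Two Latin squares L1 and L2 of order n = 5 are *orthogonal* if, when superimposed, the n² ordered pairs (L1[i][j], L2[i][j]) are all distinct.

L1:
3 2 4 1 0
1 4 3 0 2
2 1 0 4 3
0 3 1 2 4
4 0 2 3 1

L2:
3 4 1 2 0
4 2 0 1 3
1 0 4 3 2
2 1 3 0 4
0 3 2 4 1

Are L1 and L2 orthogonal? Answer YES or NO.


Form the n² = 25 superimposed pairs (L1[i][j], L2[i][j]), row by row (rows and columns indexed from 0):
row 0: (3,3) (2,4) (4,1) (1,2) (0,0)
row 1: (1,4) (4,2) (3,0) (0,1) (2,3)
row 2: (2,1) (1,0) (0,4) (4,3) (3,2)
row 3: (0,2) (3,1) (1,3) (2,0) (4,4)
row 4: (4,0) (0,3) (2,2) (3,4) (1,1)
Orthogonality requires all 25 pairs distinct.
Check by first coordinate: for each symbol s of L1, list the L2 entries in the n cells where L1 = s; they must all differ.
  L1 = 0: L2 entries (in reading order) 0, 1, 4, 2, 3 — all 5 distinct ✓
  L1 = 1: L2 entries (in reading order) 2, 4, 0, 3, 1 — all 5 distinct ✓
  L1 = 2: L2 entries (in reading order) 4, 3, 1, 0, 2 — all 5 distinct ✓
  L1 = 3: L2 entries (in reading order) 3, 0, 2, 1, 4 — all 5 distinct ✓
  L1 = 4: L2 entries (in reading order) 1, 2, 3, 4, 0 — all 5 distinct ✓
Every symbol of L1 meets every symbol of L2 exactly once, so all 25 pairs are distinct (25 of 25).
Conclusion: YES.

YES


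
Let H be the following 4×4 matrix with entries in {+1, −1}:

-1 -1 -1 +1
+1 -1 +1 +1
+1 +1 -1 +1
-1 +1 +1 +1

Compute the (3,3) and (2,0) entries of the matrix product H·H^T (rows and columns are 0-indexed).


Row 0 of H: [-1, -1, -1, 1].
Row 2 of H: [1, 1, -1, 1].
Row 3 of H: [-1, 1, 1, 1].
(H·H^T)[3][3] = Σ_j H[3][j]·H[3][j] = (-1)² + (1)² + (1)² + (1)² = 1 + 1 + 1 + 1 = 4.
(H·H^T)[2][0] = Σ_j H[2][j]·H[0][j] = (1)·(-1) + (1)·(-1) + (-1)·(-1) + (1)·(1) = -1 + -1 + 1 + 1 = 0.
So rows 2 and 0 are orthogonal; the diagonal entry equals n = 4.

(3,3) entry = 4; (2,0) entry = 0.


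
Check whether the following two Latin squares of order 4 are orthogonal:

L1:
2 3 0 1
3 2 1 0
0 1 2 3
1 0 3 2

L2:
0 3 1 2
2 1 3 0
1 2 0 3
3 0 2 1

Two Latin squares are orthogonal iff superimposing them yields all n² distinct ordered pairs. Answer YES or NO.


Form the n² = 16 superimposed pairs (L1[i][j], L2[i][j]), row by row (rows and columns indexed from 0):
row 0: (2,0) (3,3) (0,1) (1,2)
row 1: (3,2) (2,1) (1,3) (0,0)
row 2: (0,1) (1,2) (2,0) (3,3)
row 3: (1,3) (0,0) (3,2) (2,1)
Orthogonality requires all 16 pairs distinct.
But the pair (0,1) repeats: cell (0,2) has L1 = 0, L2 = 1, and cell (2,0) has L1 = 0, L2 = 1.
A repeated pair means some other pair never occurs (only 8 distinct pairs out of 16), so the squares are not orthogonal.
Conclusion: NO.

NO
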